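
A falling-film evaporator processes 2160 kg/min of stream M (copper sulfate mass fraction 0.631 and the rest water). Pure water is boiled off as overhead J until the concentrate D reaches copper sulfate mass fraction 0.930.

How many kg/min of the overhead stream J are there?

copper sulfate is conserved: 2160×0.631 = 1363 kg/min all reports to the concentrate.
Concentrate = 1363/(target fraction) = 1465.5 kg/min.
Overhead = 2160 − 1465.5 = 694.45 kg/min.

694.5 kg/min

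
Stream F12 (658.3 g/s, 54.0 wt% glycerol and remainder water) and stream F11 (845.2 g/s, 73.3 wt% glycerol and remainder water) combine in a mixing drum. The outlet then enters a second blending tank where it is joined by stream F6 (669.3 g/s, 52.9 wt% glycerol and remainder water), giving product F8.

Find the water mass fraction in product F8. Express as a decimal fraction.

Overall, product flow = 2172.8 g/s.
water in = 658.3×0.460 + 845.2×0.267 + 669.3×0.471 = 843.73 g/s.
water fraction in F8 = 0.388.

0.388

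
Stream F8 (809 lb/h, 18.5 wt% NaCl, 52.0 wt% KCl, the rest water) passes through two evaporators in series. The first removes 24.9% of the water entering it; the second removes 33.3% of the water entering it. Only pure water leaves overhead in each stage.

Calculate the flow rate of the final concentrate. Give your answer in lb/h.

689.9 lb/h

water in feed = 809×0.295 = 238.66 lb/h.
After stage 1: water left = (1−0.249)×238.66 = 179.23; stream total = 749.57 lb/h.
After stage 2: water left = (1−0.333)×179.23 = 119.55; final concentrate = 689.89 lb/h.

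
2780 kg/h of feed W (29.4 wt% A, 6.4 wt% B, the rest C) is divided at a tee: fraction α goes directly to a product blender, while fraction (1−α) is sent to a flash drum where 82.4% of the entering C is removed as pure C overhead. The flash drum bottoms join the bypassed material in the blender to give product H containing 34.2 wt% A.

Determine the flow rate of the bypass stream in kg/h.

All 2780×0.294 = 817.32 kg/h of A reaches H, so H = 817.32/0.342 = 2389.8 kg/h and vapour = 390.18 kg/h.
The evaporator receives (1−α)·2780 of feed at 0.642 C and removes 0.824 of that C:
0.824×0.642×(1−α)×2780 = 390.18
(1−α) = 390.18/1470.6 = 0.2653;  α = 0.7347.
Bypass flow = 0.7347×2780 = 2042.4 kg/h.

2042 kg/h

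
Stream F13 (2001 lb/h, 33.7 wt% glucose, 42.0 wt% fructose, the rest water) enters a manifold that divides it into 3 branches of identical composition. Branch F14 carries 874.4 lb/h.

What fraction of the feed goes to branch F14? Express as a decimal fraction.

Fraction to F14 = 874.4/2001 = 0.4370.

0.437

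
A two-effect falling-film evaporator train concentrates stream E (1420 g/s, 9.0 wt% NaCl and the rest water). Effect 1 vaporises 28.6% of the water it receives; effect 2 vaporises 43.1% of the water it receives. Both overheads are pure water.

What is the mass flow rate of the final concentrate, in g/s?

water in feed = 1420×0.910 = 1292.2 g/s.
After stage 1: water left = (1−0.286)×1292.2 = 922.63; stream total = 1050.4 g/s.
After stage 2: water left = (1−0.431)×922.63 = 524.98; final concentrate = 652.78 g/s.

652.8 g/s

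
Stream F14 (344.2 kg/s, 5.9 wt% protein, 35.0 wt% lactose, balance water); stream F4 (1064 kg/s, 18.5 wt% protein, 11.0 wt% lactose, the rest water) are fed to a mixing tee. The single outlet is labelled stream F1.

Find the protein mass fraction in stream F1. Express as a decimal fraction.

Total flow out = 344.2 + 1064 = 1408.2 kg/s.
protein in = 344.2×0.059 + 1064×0.185 = 217.15 kg/s.
protein mass fraction in F1 = 217.15/1408.2 = 0.1542.

0.1542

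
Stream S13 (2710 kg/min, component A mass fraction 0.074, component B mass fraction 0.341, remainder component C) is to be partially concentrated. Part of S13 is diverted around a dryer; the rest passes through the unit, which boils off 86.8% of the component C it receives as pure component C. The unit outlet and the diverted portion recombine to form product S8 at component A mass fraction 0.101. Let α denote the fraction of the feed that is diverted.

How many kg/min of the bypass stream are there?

1283 kg/min

All 2710×0.074 = 200.54 kg/min of component A reaches S8, so S8 = 200.54/0.101 = 1985.5 kg/min and vapour = 724.46 kg/min.
The evaporator receives (1−α)·2710 of feed at 0.585 component C and removes 0.868 of that component C:
0.868×0.585×(1−α)×2710 = 724.46
(1−α) = 724.46/1376.1 = 0.5265;  α = 0.4735.
Bypass flow = 0.4735×2710 = 1283.3 kg/min.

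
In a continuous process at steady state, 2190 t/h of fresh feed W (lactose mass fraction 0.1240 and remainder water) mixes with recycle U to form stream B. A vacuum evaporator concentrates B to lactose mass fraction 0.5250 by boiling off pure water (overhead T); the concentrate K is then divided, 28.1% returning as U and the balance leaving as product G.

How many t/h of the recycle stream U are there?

202.2 t/h

Overall lactose balance (none leaves overhead): lactose in fresh feed = lactose in product, i.e. 2190×0.124 = (1−0.281)·K·0.525.
K = 271.56/(0.525×0.719) = 719.41 t/h.
Recycle U = 0.281×719.41 = 202.15 t/h.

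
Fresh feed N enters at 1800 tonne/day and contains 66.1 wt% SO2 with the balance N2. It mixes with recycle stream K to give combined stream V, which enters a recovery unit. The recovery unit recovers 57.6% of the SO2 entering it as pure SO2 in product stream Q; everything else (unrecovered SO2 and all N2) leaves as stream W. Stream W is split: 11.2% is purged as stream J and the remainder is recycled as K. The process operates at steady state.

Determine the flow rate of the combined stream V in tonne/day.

N2 enters only via N and leaves only via the purge: 1800×0.339 = 0.112×(N2 in W), and the recovery unit passes all N2, so N2 in V = N2 in W = 5448.2 tonne/day.
SO2 in V: m_A = 1800×0.661 + (1−0.112)·(1−0.576)·m_A, so m_A = 1189.8/0.6235 = 1908.3 tonne/day.
V = 1908.3 + 5448.2 = 7356.5 tonne/day.

7357 tonne/day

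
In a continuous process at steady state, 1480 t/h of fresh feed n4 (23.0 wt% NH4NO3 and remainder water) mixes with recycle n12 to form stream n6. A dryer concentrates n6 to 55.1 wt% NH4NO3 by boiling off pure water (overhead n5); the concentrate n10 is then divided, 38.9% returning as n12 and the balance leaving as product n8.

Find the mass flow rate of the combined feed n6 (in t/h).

Overall NH4NO3 balance (none leaves overhead): NH4NO3 in fresh feed = NH4NO3 in product, i.e. 1480×0.230 = (1−0.389)·n10·0.551.
n10 = 340.4/(0.551×0.611) = 1011.1 t/h.
Recycle n12 = 0.389×1011.1 = 393.32 t/h.
Combined feed n6 = 1480 + 393.32 = 1873.3 t/h.

1873 t/h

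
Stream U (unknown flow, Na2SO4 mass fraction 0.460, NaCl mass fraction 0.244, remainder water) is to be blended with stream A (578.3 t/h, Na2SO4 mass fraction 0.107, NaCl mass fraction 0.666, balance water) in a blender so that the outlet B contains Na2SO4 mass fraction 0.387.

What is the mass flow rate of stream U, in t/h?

Let U be the unknown flow. Total out = 578.3 + U.
Na2SO4 balance: 61.878 + 0.460·U = 0.387·(578.3 + U)
(0.460 − 0.387)·U = 0.387×578.3 − 61.878 = 161.92
U = 161.92 / 0.073 = 2218.1 t/h

2218 t/h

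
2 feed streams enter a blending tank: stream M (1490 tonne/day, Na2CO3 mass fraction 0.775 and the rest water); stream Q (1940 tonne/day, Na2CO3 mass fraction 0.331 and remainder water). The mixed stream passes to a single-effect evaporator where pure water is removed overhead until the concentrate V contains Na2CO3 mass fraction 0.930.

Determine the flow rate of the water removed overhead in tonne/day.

Na2CO3 entering = 1490×0.775 + 1940×0.331 = 1796.9 tonne/day.
All Na2CO3 reports to V, so V = 1796.9/0.930 = 1932.1 tonne/day.
Total feed = 3430 tonne/day; overhead = 3430 − 1932.1 = 1497.9 tonne/day.

1498 tonne/day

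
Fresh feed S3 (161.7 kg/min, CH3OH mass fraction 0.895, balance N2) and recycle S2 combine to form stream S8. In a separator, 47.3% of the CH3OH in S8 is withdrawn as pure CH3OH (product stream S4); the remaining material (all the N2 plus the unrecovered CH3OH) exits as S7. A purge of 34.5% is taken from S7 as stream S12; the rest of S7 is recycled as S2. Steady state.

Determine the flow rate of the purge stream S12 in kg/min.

N2 enters only via S3 and leaves only via the purge: 161.7×0.105 = 0.345×(N2 in S7), and the separator passes all N2, so N2 in S8 = N2 in S7 = 49.213 kg/min.
CH3OH in S8: m_A = 161.7×0.895 + (1−0.345)·(1−0.473)·m_A, so m_A = 144.72/0.6548 = 221.01 kg/min.
S7 = (1−0.473)×221.01 + 49.213 = 165.69 kg/min.
Purge S12 = 0.345×165.69 = 57.162 kg/min.

57.16 kg/min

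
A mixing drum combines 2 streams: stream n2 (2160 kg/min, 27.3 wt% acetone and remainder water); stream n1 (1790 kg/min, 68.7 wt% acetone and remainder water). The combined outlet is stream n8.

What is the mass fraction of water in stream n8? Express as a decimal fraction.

0.539

Total flow out = 2160 + 1790 = 3950 kg/min.
water in = 2160×0.727 + 1790×0.313 = 2130.6 kg/min.
water mass fraction in n8 = 2130.6/3950 = 0.539.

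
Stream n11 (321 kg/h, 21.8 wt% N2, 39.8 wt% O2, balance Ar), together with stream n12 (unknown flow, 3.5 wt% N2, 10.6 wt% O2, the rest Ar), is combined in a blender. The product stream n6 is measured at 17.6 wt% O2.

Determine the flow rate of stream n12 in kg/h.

1018 kg/h

Let n12 be the unknown flow. Total out = 321 + n12.
O2 balance: 127.76 + 0.106·n12 = 0.176·(321 + n12)
(0.106 − 0.176)·n12 = 0.176×321 − 127.76 = -71.262
n12 = -71.262 / -0.070 = 1018 kg/h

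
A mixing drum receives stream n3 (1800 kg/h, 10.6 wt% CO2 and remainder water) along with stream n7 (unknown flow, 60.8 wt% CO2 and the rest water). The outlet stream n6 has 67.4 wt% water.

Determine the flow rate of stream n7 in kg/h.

1404 kg/h

Let n7 be the unknown flow. Total out = 1800 + n7.
water balance: 1609.2 + 0.392·n7 = 0.674·(1800 + n7)
(0.392 − 0.674)·n7 = 0.674×1800 − 1609.2 = -396
n7 = -396 / -0.282 = 1404.3 kg/h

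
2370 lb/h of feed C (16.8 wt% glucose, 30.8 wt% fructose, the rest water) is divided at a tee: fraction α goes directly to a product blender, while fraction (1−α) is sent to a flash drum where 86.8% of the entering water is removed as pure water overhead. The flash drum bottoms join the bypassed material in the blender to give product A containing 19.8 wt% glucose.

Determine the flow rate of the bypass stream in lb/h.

1580 lb/h

All 2370×0.168 = 398.16 lb/h of glucose reaches A, so A = 398.16/0.198 = 2010.9 lb/h and vapour = 359.09 lb/h.
The evaporator receives (1−α)·2370 of feed at 0.524 water and removes 0.868 of that water:
0.868×0.524×(1−α)×2370 = 359.09
(1−α) = 359.09/1078 = 0.3331;  α = 0.6669.
Bypass flow = 0.6669×2370 = 1580.5 lb/h.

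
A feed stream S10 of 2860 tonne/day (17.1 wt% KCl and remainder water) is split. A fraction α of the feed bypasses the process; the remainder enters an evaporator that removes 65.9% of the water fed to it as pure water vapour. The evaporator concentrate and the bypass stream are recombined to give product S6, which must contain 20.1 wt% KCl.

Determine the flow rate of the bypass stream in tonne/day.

2079 tonne/day

All 2860×0.171 = 489.06 tonne/day of KCl reaches S6, so S6 = 489.06/0.201 = 2433.1 tonne/day and vapour = 426.87 tonne/day.
The evaporator receives (1−α)·2860 of feed at 0.829 water and removes 0.659 of that water:
0.659×0.829×(1−α)×2860 = 426.87
(1−α) = 426.87/1562.4 = 0.2732;  α = 0.7268.
Bypass flow = 0.7268×2860 = 2078.6 tonne/day.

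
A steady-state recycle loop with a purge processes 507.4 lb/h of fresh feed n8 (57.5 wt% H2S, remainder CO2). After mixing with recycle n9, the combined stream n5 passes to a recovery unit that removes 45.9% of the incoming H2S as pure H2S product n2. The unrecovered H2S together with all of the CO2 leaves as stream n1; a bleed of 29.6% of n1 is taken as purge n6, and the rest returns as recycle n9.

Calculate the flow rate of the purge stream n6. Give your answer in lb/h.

291.1 lb/h

CO2 enters only via n8 and leaves only via the purge: 507.4×0.425 = 0.296×(CO2 in n1), and the recovery unit passes all CO2, so CO2 in n5 = CO2 in n1 = 728.53 lb/h.
H2S in n5: m_A = 507.4×0.575 + (1−0.296)·(1−0.459)·m_A, so m_A = 291.75/0.6191 = 471.23 lb/h.
n1 = (1−0.459)×471.23 + 728.53 = 983.47 lb/h.
Purge n6 = 0.296×983.47 = 291.11 lb/h.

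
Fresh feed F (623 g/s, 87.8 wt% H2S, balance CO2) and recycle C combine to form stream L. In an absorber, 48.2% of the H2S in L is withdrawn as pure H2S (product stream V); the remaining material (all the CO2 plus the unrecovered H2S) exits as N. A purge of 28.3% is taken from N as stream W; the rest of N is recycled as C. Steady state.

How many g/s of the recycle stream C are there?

CO2 enters only via F and leaves only via the purge: 623×0.122 = 0.283×(CO2 in N), and the absorber passes all CO2, so CO2 in L = CO2 in N = 268.57 g/s.
H2S in L: m_A = 623×0.878 + (1−0.283)·(1−0.482)·m_A, so m_A = 546.99/0.6286 = 870.19 g/s.
N = (1−0.482)×870.19 + 268.57 = 719.33 g/s.
Recycle C = (1−0.283)×719.33 = 515.76 g/s.

515.8 g/s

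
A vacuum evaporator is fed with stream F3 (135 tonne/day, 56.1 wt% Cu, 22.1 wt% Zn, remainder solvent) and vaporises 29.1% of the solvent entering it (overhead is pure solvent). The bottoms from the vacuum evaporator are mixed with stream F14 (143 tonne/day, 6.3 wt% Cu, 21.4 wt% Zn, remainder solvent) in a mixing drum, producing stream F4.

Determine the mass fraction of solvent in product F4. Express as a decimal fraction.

0.4612

Vapour removed = 0.291×0.218×135 = 8.5641 tonne/day; concentrate = 126.44 tonne/day.
solvent reaching the mixer = 20.866 (from concentrate) + 143×0.723 = 124.25 tonne/day.
Product flow = 126.44 + 143 = 269.44 tonne/day; solvent fraction = 0.4612.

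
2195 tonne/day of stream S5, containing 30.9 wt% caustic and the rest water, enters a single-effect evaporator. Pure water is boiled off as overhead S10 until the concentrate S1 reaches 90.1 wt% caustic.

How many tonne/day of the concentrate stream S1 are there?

752.8 tonne/day

caustic is conserved: 2195×0.309 = 678.25 tonne/day all reports to the concentrate.
Concentrate = 678.25/(target fraction) = 752.78 tonne/day.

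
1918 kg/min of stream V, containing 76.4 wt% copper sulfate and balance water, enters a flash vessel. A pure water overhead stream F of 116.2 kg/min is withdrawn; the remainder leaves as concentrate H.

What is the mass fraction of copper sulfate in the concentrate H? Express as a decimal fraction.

copper sulfate is not removed: 1918×0.764 = 1465.4 kg/min of copper sulfate enters H.
Concentrate = 1918 − 116.2 = 1801.8 kg/min.
Mass fraction = 1465.4/1801.8 = 0.8133.

0.8133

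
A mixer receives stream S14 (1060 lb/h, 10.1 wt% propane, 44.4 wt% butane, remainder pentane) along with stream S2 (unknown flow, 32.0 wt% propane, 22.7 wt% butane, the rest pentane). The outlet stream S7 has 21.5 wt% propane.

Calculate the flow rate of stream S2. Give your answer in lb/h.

1151 lb/h

Let S2 be the unknown flow. Total out = 1060 + S2.
propane balance: 107.06 + 0.320·S2 = 0.215·(1060 + S2)
(0.320 − 0.215)·S2 = 0.215×1060 − 107.06 = 120.84
S2 = 120.84 / 0.105 = 1150.9 lb/h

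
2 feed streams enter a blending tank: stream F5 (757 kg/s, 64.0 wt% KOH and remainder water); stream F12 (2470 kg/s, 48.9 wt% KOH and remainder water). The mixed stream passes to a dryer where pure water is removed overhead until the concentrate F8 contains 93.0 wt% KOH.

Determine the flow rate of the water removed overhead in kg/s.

KOH entering = 757×0.640 + 2470×0.489 = 1692.3 kg/s.
All KOH reports to F8, so F8 = 1692.3/0.930 = 1819.7 kg/s.
Total feed = 3227 kg/s; overhead = 3227 − 1819.7 = 1407.3 kg/s.

1407 kg/s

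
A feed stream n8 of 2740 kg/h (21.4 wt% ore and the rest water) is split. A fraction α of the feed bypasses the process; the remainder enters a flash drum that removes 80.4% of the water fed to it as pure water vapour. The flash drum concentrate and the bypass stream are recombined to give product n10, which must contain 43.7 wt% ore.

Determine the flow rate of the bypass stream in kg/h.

All 2740×0.214 = 586.36 kg/h of ore reaches n10, so n10 = 586.36/0.437 = 1341.8 kg/h and vapour = 1398.2 kg/h.
The evaporator receives (1−α)·2740 of feed at 0.786 water and removes 0.804 of that water:
0.804×0.786×(1−α)×2740 = 1398.2
(1−α) = 1398.2/1731.5 = 0.8075;  α = 0.1925.
Bypass flow = 0.1925×2740 = 527.44 kg/h.

527.4 kg/h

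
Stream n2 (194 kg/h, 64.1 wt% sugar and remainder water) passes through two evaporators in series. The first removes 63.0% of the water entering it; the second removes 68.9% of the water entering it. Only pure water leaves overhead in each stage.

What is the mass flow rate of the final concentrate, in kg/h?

water in feed = 194×0.359 = 69.646 kg/h.
After stage 1: water left = (1−0.630)×69.646 = 25.769; stream total = 150.12 kg/h.
After stage 2: water left = (1−0.689)×25.769 = 8.0142; final concentrate = 132.37 kg/h.

132.4 kg/h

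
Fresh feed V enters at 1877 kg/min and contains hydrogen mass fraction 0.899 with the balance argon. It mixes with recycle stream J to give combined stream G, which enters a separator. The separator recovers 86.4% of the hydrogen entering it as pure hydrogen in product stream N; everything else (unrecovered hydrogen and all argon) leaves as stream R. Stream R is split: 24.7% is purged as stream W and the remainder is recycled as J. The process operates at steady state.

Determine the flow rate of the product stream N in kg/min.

1624 kg/min

hydrogen in G: m_A = 1877×0.899 + (1−0.247)·(1−0.864)·m_A, so m_A = 1687.4/0.8976 = 1879.9 kg/min.
Product N = 0.864×1879.9 = 1624.3 kg/min.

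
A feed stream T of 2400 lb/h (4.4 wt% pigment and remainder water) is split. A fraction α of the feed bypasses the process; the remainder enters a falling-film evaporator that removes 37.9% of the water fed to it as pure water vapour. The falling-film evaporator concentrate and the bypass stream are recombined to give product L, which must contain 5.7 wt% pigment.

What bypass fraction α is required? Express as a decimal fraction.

All 2400×0.044 = 105.6 lb/h of pigment reaches L, so L = 105.6/0.057 = 1852.6 lb/h and vapour = 547.37 lb/h.
The evaporator receives (1−α)·2400 of feed at 0.956 water and removes 0.379 of that water:
0.379×0.956×(1−α)×2400 = 547.37
(1−α) = 547.37/869.58 = 0.6295;  α = 0.3705.

0.371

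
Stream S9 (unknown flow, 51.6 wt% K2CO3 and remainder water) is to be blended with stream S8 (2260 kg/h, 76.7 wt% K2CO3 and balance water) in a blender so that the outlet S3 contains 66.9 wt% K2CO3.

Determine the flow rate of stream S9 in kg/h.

1448 kg/h

Let S9 be the unknown flow. Total out = 2260 + S9.
K2CO3 balance: 1733.4 + 0.516·S9 = 0.669·(2260 + S9)
(0.516 − 0.669)·S9 = 0.669×2260 − 1733.4 = -221.48
S9 = -221.48 / -0.153 = 1447.6 kg/h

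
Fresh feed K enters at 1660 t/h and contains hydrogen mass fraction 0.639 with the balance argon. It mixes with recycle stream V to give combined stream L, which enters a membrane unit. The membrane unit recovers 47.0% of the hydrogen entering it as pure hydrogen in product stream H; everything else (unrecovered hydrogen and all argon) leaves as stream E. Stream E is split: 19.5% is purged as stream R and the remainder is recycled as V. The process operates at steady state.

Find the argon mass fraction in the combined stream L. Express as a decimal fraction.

argon enters only via K and leaves only via the purge: 1660×0.361 = 0.195×(argon in E), and the membrane unit passes all argon, so argon in L = argon in E = 3073.1 t/h.
hydrogen in L: m_A = 1660×0.639 + (1−0.195)·(1−0.470)·m_A, so m_A = 1060.7/0.5734 = 1850.1 t/h.
L = 1850.1 + 3073.1 = 4923.2 t/h.
argon fraction in L = 3073.1/4923.2 = 0.624.

0.624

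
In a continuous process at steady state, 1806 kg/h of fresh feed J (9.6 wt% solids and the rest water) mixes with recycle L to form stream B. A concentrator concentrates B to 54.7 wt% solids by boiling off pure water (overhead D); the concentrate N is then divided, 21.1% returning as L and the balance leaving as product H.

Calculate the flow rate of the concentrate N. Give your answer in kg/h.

Overall solids balance (none leaves overhead): solids in fresh feed = solids in product, i.e. 1806×0.096 = (1−0.211)·N·0.547.
N = 173.38/(0.547×0.789) = 401.72 kg/h.

401.7 kg/h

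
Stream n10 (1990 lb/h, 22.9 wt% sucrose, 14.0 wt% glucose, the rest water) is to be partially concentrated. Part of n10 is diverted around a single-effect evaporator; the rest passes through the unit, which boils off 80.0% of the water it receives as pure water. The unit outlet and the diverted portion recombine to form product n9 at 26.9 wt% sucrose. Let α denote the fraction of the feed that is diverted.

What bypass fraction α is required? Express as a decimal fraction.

0.705

All 1990×0.229 = 455.71 lb/h of sucrose reaches n9, so n9 = 455.71/0.269 = 1694.1 lb/h and vapour = 295.91 lb/h.
The evaporator receives (1−α)·1990 of feed at 0.631 water and removes 0.800 of that water:
0.800×0.631×(1−α)×1990 = 295.91
(1−α) = 295.91/1004.6 = 0.2946;  α = 0.7054.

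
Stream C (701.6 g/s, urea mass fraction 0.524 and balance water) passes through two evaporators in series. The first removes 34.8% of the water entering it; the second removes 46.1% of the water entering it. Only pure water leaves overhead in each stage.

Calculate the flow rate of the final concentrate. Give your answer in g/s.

water in feed = 701.6×0.476 = 333.96 g/s.
After stage 1: water left = (1−0.348)×333.96 = 217.74; stream total = 585.38 g/s.
After stage 2: water left = (1−0.461)×217.74 = 117.36; final concentrate = 485 g/s.

485 g/s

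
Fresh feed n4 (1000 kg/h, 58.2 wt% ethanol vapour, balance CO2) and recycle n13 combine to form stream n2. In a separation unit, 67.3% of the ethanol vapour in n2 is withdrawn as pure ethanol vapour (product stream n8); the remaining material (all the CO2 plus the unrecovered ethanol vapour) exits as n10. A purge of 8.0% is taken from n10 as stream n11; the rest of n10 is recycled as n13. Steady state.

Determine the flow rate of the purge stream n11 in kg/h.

439.8 kg/h

CO2 enters only via n4 and leaves only via the purge: 1000×0.418 = 0.080×(CO2 in n10), and the separation unit passes all CO2, so CO2 in n2 = CO2 in n10 = 5225 kg/h.
ethanol vapour in n2: m_A = 1000×0.582 + (1−0.080)·(1−0.673)·m_A, so m_A = 582/0.6992 = 832.43 kg/h.
n10 = (1−0.673)×832.43 + 5225 = 5497.2 kg/h.
Purge n11 = 0.080×5497.2 = 439.78 kg/h.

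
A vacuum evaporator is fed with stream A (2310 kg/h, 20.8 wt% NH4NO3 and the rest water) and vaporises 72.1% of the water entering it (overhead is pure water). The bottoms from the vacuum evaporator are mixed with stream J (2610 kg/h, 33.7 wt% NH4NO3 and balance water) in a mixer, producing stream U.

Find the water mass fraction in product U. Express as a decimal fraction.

Vapour removed = 0.721×0.792×2310 = 1319.1 kg/h; concentrate = 990.92 kg/h.
water reaching the mixer = 510.44 (from concentrate) + 2610×0.663 = 2240.9 kg/h.
Product flow = 990.92 + 2610 = 3600.9 kg/h; water fraction = 0.6223.

0.6223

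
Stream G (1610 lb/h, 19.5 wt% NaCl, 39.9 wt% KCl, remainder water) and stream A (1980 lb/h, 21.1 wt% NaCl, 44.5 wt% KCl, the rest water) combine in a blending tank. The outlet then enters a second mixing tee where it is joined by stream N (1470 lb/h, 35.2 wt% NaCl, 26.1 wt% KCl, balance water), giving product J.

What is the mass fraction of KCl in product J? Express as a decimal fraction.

0.3769

Overall, product flow = 5060 lb/h.
KCl in = 1610×0.399 + 1980×0.445 + 1470×0.261 = 1907.2 lb/h.
KCl fraction in J = 0.3769.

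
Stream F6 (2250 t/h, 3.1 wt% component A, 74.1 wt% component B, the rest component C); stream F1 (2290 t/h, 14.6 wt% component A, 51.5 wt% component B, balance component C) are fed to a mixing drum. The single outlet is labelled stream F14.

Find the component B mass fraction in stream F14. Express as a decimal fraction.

Total flow out = 2250 + 2290 = 4540 t/h.
component B in = 2250×0.741 + 2290×0.515 = 2846.6 t/h.
component B mass fraction in F14 = 2846.6/4540 = 0.627.

0.627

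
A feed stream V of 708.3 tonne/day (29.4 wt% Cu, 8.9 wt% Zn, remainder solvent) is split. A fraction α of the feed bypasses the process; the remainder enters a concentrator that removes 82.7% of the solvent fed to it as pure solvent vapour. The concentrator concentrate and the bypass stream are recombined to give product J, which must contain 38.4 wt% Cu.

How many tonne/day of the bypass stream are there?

All 708.3×0.294 = 208.24 tonne/day of Cu reaches J, so J = 208.24/0.384 = 542.29 tonne/day and vapour = 166.01 tonne/day.
The evaporator receives (1−α)·708.3 of feed at 0.617 solvent and removes 0.827 of that solvent:
0.827×0.617×(1−α)×708.3 = 166.01
(1−α) = 166.01/361.42 = 0.4593;  α = 0.5407.
Bypass flow = 0.5407×708.3 = 382.96 tonne/day.

383 tonne/day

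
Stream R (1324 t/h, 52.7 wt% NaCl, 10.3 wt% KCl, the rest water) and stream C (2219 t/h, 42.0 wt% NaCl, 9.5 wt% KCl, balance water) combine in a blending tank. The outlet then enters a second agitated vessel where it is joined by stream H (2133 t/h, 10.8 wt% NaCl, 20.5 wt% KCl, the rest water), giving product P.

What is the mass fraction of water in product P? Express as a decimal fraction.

Overall, product flow = 5676 t/h.
water in = 1324×0.370 + 2219×0.485 + 2133×0.687 = 3031.5 t/h.
water fraction in P = 0.534.

0.534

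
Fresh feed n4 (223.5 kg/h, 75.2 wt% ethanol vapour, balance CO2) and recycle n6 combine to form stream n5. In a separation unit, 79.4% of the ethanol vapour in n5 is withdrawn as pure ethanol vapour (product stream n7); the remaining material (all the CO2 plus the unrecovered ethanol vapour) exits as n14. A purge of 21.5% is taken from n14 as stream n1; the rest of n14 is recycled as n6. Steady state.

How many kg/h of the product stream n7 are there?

159.2 kg/h

ethanol vapour in n5: m_A = 223.5×0.752 + (1−0.215)·(1−0.794)·m_A, so m_A = 168.07/0.8383 = 200.49 kg/h.
Product n7 = 0.794×200.49 = 159.19 kg/h.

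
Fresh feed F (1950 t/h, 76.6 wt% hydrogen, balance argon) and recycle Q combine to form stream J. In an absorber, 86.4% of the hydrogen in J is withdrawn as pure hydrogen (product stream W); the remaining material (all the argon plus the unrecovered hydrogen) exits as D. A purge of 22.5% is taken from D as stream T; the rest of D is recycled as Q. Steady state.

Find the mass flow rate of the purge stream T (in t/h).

argon enters only via F and leaves only via the purge: 1950×0.234 = 0.225×(argon in D), and the absorber passes all argon, so argon in J = argon in D = 2028 t/h.
hydrogen in J: m_A = 1950×0.766 + (1−0.225)·(1−0.864)·m_A, so m_A = 1493.7/0.8946 = 1669.7 t/h.
D = (1−0.864)×1669.7 + 2028 = 2255.1 t/h.
Purge T = 0.225×2255.1 = 507.39 t/h.

507.4 t/h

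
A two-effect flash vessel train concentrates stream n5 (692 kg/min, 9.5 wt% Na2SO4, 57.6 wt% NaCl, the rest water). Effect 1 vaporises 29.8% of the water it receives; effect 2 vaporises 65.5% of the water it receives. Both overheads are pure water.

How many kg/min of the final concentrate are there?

water in feed = 692×0.329 = 227.67 kg/min.
After stage 1: water left = (1−0.298)×227.67 = 159.82; stream total = 624.15 kg/min.
After stage 2: water left = (1−0.655)×159.82 = 55.139; final concentrate = 519.47 kg/min.

519.5 kg/min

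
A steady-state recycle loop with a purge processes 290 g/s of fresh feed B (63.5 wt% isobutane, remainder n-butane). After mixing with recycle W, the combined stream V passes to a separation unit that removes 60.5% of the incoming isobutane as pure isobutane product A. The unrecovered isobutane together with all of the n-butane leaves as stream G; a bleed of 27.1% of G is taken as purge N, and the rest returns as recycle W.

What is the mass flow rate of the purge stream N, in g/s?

133.5 g/s

n-butane enters only via B and leaves only via the purge: 290×0.365 = 0.271×(n-butane in G), and the separation unit passes all n-butane, so n-butane in V = n-butane in G = 390.59 g/s.
isobutane in V: m_A = 290×0.635 + (1−0.271)·(1−0.605)·m_A, so m_A = 184.15/0.7120 = 258.62 g/s.
G = (1−0.605)×258.62 + 390.59 = 492.75 g/s.
Purge N = 0.271×492.75 = 133.53 g/s.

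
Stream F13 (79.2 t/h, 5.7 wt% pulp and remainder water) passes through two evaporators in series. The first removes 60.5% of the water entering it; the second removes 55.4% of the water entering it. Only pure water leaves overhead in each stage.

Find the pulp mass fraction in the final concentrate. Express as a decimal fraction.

water in feed = 79.2×0.943 = 74.686 t/h.
After stage 1: water left = (1−0.605)×74.686 = 29.501; stream total = 34.015 t/h.
After stage 2: water left = (1−0.554)×29.501 = 13.157; final concentrate = 17.672 t/h.
pulp fraction = 4.5144/17.672 = 0.2555.

0.2555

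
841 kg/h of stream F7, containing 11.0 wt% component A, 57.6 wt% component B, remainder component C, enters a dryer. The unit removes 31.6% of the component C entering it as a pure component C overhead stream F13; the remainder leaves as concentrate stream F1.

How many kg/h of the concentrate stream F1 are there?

component C entering = 841×0.314 = 264.07 kg/h; overhead removed = 0.316×264.07 = 83.447 kg/h.
Concentrate = 841 − 83.447 = 757.55 kg/h.

757.6 kg/h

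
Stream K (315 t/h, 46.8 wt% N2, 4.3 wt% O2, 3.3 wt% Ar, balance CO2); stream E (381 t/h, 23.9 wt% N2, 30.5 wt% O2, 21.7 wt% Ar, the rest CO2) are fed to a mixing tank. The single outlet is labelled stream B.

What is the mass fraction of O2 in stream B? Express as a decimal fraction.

Total flow out = 315 + 381 = 696 t/h.
O2 in = 315×0.043 + 381×0.305 = 129.75 t/h.
O2 mass fraction in B = 129.75/696 = 0.186.

0.186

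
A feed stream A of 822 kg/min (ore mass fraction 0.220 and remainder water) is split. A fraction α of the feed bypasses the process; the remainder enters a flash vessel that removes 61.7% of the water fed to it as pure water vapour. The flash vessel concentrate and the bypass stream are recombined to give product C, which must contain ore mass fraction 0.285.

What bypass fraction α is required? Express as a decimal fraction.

All 822×0.220 = 180.84 kg/min of ore reaches C, so C = 180.84/0.285 = 634.53 kg/min and vapour = 187.47 kg/min.
The evaporator receives (1−α)·822 of feed at 0.780 water and removes 0.617 of that water:
0.617×0.780×(1−α)×822 = 187.47
(1−α) = 187.47/395.6 = 0.4739;  α = 0.5261.

0.526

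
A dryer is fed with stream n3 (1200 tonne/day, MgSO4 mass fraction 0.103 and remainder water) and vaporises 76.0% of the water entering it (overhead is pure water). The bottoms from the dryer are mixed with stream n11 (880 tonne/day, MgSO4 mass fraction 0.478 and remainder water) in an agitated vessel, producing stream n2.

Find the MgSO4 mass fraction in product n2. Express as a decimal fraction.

0.431

Vapour removed = 0.760×0.897×1200 = 818.06 tonne/day; concentrate = 381.94 tonne/day.
MgSO4 reaching the mixer = 123.6 (from concentrate) + 880×0.478 = 544.24 tonne/day.
Product flow = 381.94 + 880 = 1261.9 tonne/day; MgSO4 fraction = 0.431.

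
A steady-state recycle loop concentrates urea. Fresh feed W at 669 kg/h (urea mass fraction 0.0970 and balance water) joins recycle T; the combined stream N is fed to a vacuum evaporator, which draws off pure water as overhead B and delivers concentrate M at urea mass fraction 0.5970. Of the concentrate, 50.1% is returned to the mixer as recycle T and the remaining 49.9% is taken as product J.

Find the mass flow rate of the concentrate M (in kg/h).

Overall urea balance (none leaves overhead): urea in fresh feed = urea in product, i.e. 669×0.097 = (1−0.501)·M·0.597.
M = 64.893/(0.597×0.499) = 217.83 kg/h.

217.8 kg/h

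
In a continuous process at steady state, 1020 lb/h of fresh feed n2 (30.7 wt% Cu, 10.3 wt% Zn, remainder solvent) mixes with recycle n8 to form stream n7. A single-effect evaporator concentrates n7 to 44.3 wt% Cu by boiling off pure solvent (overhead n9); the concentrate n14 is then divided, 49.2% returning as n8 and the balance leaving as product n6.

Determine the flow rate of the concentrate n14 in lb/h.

Overall Cu balance (none leaves overhead): Cu in fresh feed = Cu in product, i.e. 1020×0.307 = (1−0.492)·n14·0.443.
n14 = 313.14/(0.443×0.508) = 1391.5 lb/h.

1391 lb/h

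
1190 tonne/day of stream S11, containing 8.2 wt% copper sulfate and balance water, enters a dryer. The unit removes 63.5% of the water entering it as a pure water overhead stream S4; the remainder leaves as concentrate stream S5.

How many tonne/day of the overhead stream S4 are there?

693.7 tonne/day

water entering = 1190×0.918 = 1092.4 tonne/day; overhead removed = 0.635×1092.4 = 693.69 tonne/day.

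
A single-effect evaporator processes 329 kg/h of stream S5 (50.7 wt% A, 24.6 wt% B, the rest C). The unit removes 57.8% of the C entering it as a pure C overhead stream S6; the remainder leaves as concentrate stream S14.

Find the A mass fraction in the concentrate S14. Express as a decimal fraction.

0.591

A is not removed: 329×0.507 = 166.8 kg/h of A enters S14.
C entering = 329×0.247 = 81.263 kg/h; overhead removed = 0.578×81.263 = 46.97 kg/h.
Concentrate = 329 − 46.97 = 282.03 kg/h.
Mass fraction = 166.8/282.03 = 0.591.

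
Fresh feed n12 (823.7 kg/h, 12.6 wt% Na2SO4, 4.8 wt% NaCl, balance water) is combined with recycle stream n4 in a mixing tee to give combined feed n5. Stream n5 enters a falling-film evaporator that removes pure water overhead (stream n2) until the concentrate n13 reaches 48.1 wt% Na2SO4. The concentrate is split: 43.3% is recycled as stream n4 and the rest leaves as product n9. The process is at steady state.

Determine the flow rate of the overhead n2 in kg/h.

Overall Na2SO4 balance (none leaves overhead): Na2SO4 in fresh feed = Na2SO4 in product, i.e. 823.7×0.126 = (1−0.433)·n13·0.481.
n13 = 103.79/(0.481×0.567) = 380.55 kg/h.
Recycle n4 = 0.433×380.55 = 164.78 kg/h.
Combined feed n5 = 823.7 + 164.78 = 988.48 kg/h.
Overhead n2 = n5 − n13 = 988.48 − 380.55 = 607.93 kg/h.

607.9 kg/h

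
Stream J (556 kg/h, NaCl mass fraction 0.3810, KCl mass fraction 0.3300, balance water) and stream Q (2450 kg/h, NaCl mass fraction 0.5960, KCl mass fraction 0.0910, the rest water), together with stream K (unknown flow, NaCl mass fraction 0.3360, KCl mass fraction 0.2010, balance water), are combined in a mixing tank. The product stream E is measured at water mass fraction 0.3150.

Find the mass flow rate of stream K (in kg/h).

Let K be the unknown flow. Total out = 3006 + K.
water balance: 927.53 + 0.463·K = 0.315·(3006 + K)
(0.463 − 0.315)·K = 0.315×3006 − 927.53 = 19.356
K = 19.356 / 0.148 = 130.78 kg/h

130.8 kg/h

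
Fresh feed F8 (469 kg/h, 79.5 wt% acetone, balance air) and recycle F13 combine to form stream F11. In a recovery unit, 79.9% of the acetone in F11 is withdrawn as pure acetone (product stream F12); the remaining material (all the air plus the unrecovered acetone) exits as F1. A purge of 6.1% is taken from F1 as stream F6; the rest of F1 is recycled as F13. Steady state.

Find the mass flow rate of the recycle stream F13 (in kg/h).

air enters only via F8 and leaves only via the purge: 469×0.205 = 0.061×(air in F1), and the recovery unit passes all air, so air in F11 = air in F1 = 1576.1 kg/h.
acetone in F11: m_A = 469×0.795 + (1−0.061)·(1−0.799)·m_A, so m_A = 372.86/0.8113 = 459.6 kg/h.
F1 = (1−0.799)×459.6 + 1576.1 = 1668.5 kg/h.
Recycle F13 = (1−0.061)×1668.5 = 1566.7 kg/h.

1567 kg/h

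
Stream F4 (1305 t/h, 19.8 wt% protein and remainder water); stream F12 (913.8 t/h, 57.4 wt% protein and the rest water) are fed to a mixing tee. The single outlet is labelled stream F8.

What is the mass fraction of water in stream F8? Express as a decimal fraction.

0.647

Total flow out = 1305 + 913.8 = 2218.8 t/h.
water in = 1305×0.802 + 913.8×0.426 = 1435.9 t/h.
water mass fraction in F8 = 1435.9/2218.8 = 0.647.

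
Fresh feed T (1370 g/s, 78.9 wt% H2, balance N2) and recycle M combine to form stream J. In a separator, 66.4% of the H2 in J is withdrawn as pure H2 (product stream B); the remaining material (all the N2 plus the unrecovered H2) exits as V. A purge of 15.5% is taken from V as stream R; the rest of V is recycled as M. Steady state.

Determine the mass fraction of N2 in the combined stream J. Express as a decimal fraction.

0.553

N2 enters only via T and leaves only via the purge: 1370×0.211 = 0.155×(N2 in V), and the separator passes all N2, so N2 in J = N2 in V = 1865 g/s.
H2 in J: m_A = 1370×0.789 + (1−0.155)·(1−0.664)·m_A, so m_A = 1080.9/0.7161 = 1509.5 g/s.
J = 1509.5 + 1865 = 3374.5 g/s.
N2 fraction in J = 1865/3374.5 = 0.553.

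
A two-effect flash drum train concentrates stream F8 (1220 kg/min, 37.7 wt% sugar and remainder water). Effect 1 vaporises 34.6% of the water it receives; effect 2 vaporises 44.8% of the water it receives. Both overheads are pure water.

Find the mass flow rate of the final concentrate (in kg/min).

water in feed = 1220×0.623 = 760.06 kg/min.
After stage 1: water left = (1−0.346)×760.06 = 497.08; stream total = 957.02 kg/min.
After stage 2: water left = (1−0.448)×497.08 = 274.39; final concentrate = 734.33 kg/min.

734.3 kg/min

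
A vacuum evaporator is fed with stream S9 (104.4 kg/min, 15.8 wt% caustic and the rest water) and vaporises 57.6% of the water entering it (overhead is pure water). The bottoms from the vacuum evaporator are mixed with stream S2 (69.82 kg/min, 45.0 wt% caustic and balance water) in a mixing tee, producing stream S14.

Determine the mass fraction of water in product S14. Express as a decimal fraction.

0.612

Vapour removed = 0.576×0.842×104.4 = 50.633 kg/min; concentrate = 53.767 kg/min.
water reaching the mixer = 37.272 (from concentrate) + 69.82×0.550 = 75.673 kg/min.
Product flow = 53.767 + 69.82 = 123.59 kg/min; water fraction = 0.612.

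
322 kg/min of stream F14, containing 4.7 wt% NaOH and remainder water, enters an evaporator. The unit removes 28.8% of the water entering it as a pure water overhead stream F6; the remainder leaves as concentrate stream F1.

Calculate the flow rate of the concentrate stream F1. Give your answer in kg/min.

water entering = 322×0.953 = 306.87 kg/min; overhead removed = 0.288×306.87 = 88.377 kg/min.
Concentrate = 322 − 88.377 = 233.62 kg/min.

233.6 kg/min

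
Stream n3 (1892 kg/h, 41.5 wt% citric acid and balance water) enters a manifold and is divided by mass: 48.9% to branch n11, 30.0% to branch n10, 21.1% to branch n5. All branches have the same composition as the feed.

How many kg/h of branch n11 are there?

Branch n11 flow = 0.489×1892 = 925.19 kg/h.

925.2 kg/h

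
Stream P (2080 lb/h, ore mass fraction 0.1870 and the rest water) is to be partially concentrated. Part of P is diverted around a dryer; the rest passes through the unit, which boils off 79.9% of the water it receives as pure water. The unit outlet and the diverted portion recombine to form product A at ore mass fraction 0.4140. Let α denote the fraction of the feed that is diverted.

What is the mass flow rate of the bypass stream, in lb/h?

All 2080×0.187 = 388.96 lb/h of ore reaches A, so A = 388.96/0.414 = 939.52 lb/h and vapour = 1140.5 lb/h.
The evaporator receives (1−α)·2080 of feed at 0.813 water and removes 0.799 of that water:
0.799×0.813×(1−α)×2080 = 1140.5
(1−α) = 1140.5/1351.1 = 0.8441;  α = 0.1559.
Bypass flow = 0.1559×2080 = 324.3 lb/h.

324.3 lb/h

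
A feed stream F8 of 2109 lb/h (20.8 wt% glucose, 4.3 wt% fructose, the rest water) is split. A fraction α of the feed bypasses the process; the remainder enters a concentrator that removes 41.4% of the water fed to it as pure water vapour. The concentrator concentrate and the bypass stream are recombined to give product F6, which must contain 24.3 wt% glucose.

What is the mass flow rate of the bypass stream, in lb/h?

All 2109×0.208 = 438.67 lb/h of glucose reaches F6, so F6 = 438.67/0.243 = 1805.2 lb/h and vapour = 303.77 lb/h.
The evaporator receives (1−α)·2109 of feed at 0.749 water and removes 0.414 of that water:
0.414×0.749×(1−α)×2109 = 303.77
(1−α) = 303.77/653.97 = 0.4645;  α = 0.5355.
Bypass flow = 0.5355×2109 = 1129.4 lb/h.

1129 lb/h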